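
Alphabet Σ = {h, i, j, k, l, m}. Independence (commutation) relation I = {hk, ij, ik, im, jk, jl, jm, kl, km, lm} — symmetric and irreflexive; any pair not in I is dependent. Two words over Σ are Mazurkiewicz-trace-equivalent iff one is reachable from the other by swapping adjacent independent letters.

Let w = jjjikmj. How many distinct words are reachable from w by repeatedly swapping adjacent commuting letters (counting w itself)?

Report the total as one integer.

210

drop 0:j onto floor
drop 1:j onto {0:j}
drop 2:j onto {1:j}
drop 3:i onto floor
drop 4:k onto floor
drop 5:m onto floor
drop 6:j onto {2:j}
ground layer = {0:j, 3:i, 4:k, 5:m}
drop-orders for the pieces not yet dropped (sum over which currently-grounded one goes next):
  1 to go: {3} 1  {4} 1  {5} 1  {6} 1
  2 to go: {2,6} 1  {3,4} 2  {3,5} 2  {3,6} 2  {4,5} 2  {4,6} 2  {5,6} 2
  3 to go: {1,2,6} 1  {2,3,6} 3  {2,4,6} 3  {2,5,6} 3  {3,4,5} 6  {3,4,6} 6  {3,5,6} 6  {4,5,6} 6
  4 to go: {0,1,2,6} 1  {1,2,3,6} 4  {1,2,4,6} 4  {1,2,5,6} 4  {2,3,4,6} 12  {2,3,5,6} 12  {2,4,5,6} 12  {3,4,5,6} 24
  5 to go: {0,1,2,3,6} 5  {0,1,2,4,6} 5  {0,1,2,5,6} 5  {1,2,3,4,6} 20  {1,2,3,5,6} 20  {1,2,4,5,6} 20  {2,3,4,5,6} 60
  if 0:j drops first: 120 orders
  if 3:i drops first: 30 orders
  if 4:k drops first: 30 orders
  if 5:m drops first: 30 orders
heap linearizations: 210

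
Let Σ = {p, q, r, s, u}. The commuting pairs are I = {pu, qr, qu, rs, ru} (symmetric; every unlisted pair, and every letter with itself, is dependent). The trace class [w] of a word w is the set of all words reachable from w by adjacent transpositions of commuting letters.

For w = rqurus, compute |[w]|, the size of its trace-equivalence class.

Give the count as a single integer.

45

piece 0:r — minimal
piece 1:q — minimal
piece 2:u — minimal
piece 3:r rests on {0:r}
piece 4:u rests on {2:u}
piece 5:s rests on {1:q, 4:u}
minimal pieces: {0:r, 1:q, 2:u}
ways to finish when only these pieces remain (= sum over removing one remaining piece with nothing left below it):
  1 left: {3}→1  {5}→1
  2 left: {0,3}→1  {1,5}→1  {3,5}→2  {4,5}→1
  3 left: {0,3,5}→3  {1,3,5}→3  {1,4,5}→2  {2,4,5}→1  {3,4,5}→3
  4 left: {0,1,3,5}→6  {0,3,4,5}→6  {1,2,4,5}→3  {1,3,4,5}→8  {2,3,4,5}→4
  placing 0:r first → 15 extensions
  placing 1:q first → 10 extensions
  placing 2:u first → 20 extensions
total linear extensions = 45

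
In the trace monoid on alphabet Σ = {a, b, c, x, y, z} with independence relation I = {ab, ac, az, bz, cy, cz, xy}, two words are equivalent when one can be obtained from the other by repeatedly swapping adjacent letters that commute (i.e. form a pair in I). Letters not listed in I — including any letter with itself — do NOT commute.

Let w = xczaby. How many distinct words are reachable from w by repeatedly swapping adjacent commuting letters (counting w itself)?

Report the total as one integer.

piece 0:x — minimal
piece 1:c rests on {0:x}
piece 2:z rests on {0:x}
piece 3:a rests on {0:x}
piece 4:b rests on {1:c}
piece 5:y rests on {2:z, 3:a, 4:b}
minimal pieces: {0:x}
ways to finish when only these pieces remain (= sum over removing one remaining piece with nothing left below it):
  1 left: {5}→1
  2 left: {2,5}→1  {3,5}→1  {4,5}→1
  3 left: {1,4,5}→1  {2,3,5}→2  {2,4,5}→2  {3,4,5}→2
  4 left: {1,2,4,5}→3  {1,3,4,5}→3  {2,3,4,5}→6
  placing 0:x first → 12 extensions

12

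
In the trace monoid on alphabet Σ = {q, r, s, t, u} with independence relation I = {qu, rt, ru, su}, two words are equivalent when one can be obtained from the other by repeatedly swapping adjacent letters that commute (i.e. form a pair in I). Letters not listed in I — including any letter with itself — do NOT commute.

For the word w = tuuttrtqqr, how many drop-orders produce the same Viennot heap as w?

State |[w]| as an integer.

7

#0=t has no predecessor
#1=u depends on [0:t]
#2=u depends on [1:u]
#3=t depends on [2:u]
#4=t depends on [3:t]
#5=r has no predecessor
#6=t depends on [4:t]
#7=q depends on [5:r, 6:t]
#8=q depends on [7:q]
#9=r depends on [8:q]
sources: [0:t, 5:r]
N(rest) = Σ N(rest − s) over sources s of rest; N(one piece) = 1:
  size 1 → [9]=1
  size 2 → [8,9]=1
  size 3 → [7,8,9]=1
  size 4 → [5,7,8,9]=1  [6,7,8,9]=1
  size 5 → [4,6,7,8,9]=1  [5,6,7,8,9]=2
  size 6 → [3,4,6,7,8,9]=1  [4,5,6,7,8,9]=3
  size 7 → [2,3,4,6,7,8,9]=1  [3,4,5,6,7,8,9]=4
  size 8 → [1,2,3,4,6,7,8,9]=1  [2,3,4,5,6,7,8,9]=5
  first=0(t) contributes 6
  first=5(r) contributes 1
|[w]| = 7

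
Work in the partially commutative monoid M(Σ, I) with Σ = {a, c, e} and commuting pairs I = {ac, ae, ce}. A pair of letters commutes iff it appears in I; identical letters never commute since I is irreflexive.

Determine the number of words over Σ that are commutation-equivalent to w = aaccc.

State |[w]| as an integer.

10

0(a) covers ∅
1(a) covers 0:a
2(c) covers ∅
3(c) covers 2:c
4(c) covers 3:c
floor of heap: 0:a, 2:c
completions by unplaced set U, small U first (add the entries for U minus each lowest piece of U):
  |U|=1: {1}:1  {4}:1
  |U|=2: {0,1}:1  {1,4}:2  {3,4}:1
  |U|=3: {0,1,4}:3  {1,3,4}:3  {2,3,4}:1
  start at 0(a): 4
  start at 2(c): 6
sum over floor = 10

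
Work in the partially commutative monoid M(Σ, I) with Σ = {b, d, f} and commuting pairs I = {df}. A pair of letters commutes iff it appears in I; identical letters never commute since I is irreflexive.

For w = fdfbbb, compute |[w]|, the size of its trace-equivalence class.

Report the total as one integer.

3

piece 0:f — minimal
piece 1:d — minimal
piece 2:f rests on {0:f}
piece 3:b rests on {1:d, 2:f}
piece 4:b rests on {3:b}
piece 5:b rests on {4:b}
minimal pieces: {0:f, 1:d}
ways to finish when only these pieces remain (= sum over removing one remaining piece with nothing left below it):
  1 left: {5}→1
  2 left: {4,5}→1
  3 left: {3,4,5}→1
  4 left: {1,3,4,5}→1  {2,3,4,5}→1
  placing 0:f first → 2 extensions
  placing 1:d first → 1 extensions
total linear extensions = 3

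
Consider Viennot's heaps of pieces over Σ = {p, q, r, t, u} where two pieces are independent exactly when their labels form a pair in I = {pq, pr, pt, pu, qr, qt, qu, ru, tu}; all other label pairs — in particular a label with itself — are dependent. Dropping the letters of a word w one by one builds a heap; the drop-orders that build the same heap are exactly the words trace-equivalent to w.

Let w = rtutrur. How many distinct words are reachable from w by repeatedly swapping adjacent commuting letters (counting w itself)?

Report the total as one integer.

0(r) covers ∅
1(t) covers 0:r
2(u) covers ∅
3(t) covers 1:t
4(r) covers 3:t
5(u) covers 2:u
6(r) covers 4:r
floor of heap: 0:r, 2:u
completions by unplaced set U, small U first (add the entries for U minus each lowest piece of U):
  |U|=1: {5}:1  {6}:1
  |U|=2: {2,5}:1  {4,6}:1  {5,6}:2
  |U|=3: {2,5,6}:3  {3,4,6}:1  {4,5,6}:3
  |U|=4: {1,3,4,6}:1  {2,4,5,6}:6  {3,4,5,6}:4
  |U|=5: {0,1,3,4,6}:1  {1,3,4,5,6}:5  {2,3,4,5,6}:10
  start at 0(r): 15
  start at 2(u): 6
sum over floor = 21

21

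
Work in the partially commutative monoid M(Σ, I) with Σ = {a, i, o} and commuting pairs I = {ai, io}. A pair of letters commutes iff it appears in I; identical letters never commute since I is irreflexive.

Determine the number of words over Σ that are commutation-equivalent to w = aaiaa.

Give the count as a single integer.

drop 0:a onto floor
drop 1:a onto {0:a}
drop 2:i onto floor
drop 3:a onto {1:a}
drop 4:a onto {3:a}
ground layer = {0:a, 2:i}
drop-orders for the pieces not yet dropped (sum over which currently-grounded one goes next):
  1 to go: {2} 1  {4} 1
  2 to go: {2,4} 2  {3,4} 1
  3 to go: {1,3,4} 1  {2,3,4} 3
  if 0:a drops first: 4 orders
  if 2:i drops first: 1 orders
heap linearizations: 5

5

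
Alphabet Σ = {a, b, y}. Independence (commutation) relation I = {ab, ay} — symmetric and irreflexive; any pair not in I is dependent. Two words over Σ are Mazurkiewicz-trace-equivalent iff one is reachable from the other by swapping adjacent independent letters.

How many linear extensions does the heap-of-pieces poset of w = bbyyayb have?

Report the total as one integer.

piece 0:b — minimal
piece 1:b rests on {0:b}
piece 2:y rests on {1:b}
piece 3:y rests on {2:y}
piece 4:a — minimal
piece 5:y rests on {3:y}
piece 6:b rests on {5:y}
minimal pieces: {0:b, 4:a}
ways to finish when only these pieces remain (= sum over removing one remaining piece with nothing left below it):
  1 left: {4}→1  {6}→1
  2 left: {4,6}→2  {5,6}→1
  3 left: {3,5,6}→1  {4,5,6}→3
  4 left: {2,3,5,6}→1  {3,4,5,6}→4
  5 left: {1,2,3,5,6}→1  {2,3,4,5,6}→5
  placing 0:b first → 6 extensions
  placing 4:a first → 1 extensions
total linear extensions = 7

7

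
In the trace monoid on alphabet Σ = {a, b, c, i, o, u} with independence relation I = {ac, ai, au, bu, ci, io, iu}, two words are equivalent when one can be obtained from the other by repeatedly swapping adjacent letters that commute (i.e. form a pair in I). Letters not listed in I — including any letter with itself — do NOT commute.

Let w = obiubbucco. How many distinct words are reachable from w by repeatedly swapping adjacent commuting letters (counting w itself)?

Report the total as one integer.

piece 0:o — minimal
piece 1:b rests on {0:o}
piece 2:i rests on {1:b}
piece 3:u rests on {0:o}
piece 4:b rests on {2:i}
piece 5:b rests on {4:b}
piece 6:u rests on {3:u}
piece 7:c rests on {5:b, 6:u}
piece 8:c rests on {7:c}
piece 9:o rests on {8:c}
minimal pieces: {0:o}
ways to finish when only these pieces remain (= sum over removing one remaining piece with nothing left below it):
  1 left: {9}→1
  2 left: {8,9}→1
  3 left: {7,8,9}→1
  4 left: {5,7,8,9}→1  {6,7,8,9}→1
  5 left: {3,6,7,8,9}→1  {4,5,7,8,9}→1  {5,6,7,8,9}→2
  6 left: {2,4,5,7,8,9}→1  {3,5,6,7,8,9}→3  {4,5,6,7,8,9}→3
  7 left: {1,2,4,5,7,8,9}→1  {2,4,5,6,7,8,9}→4  {3,4,5,6,7,8,9}→6
  8 left: {1,2,4,5,6,7,8,9}→5  {2,3,4,5,6,7,8,9}→10
  placing 0:o first → 15 extensions

15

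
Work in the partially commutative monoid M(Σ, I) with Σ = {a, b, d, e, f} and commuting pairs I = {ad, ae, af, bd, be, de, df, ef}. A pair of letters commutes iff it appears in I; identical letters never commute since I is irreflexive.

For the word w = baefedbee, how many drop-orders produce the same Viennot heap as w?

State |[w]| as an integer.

drop 0:b onto floor
drop 1:a onto {0:b}
drop 2:e onto floor
drop 3:f onto {0:b}
drop 4:e onto {2:e}
drop 5:d onto floor
drop 6:b onto {1:a, 3:f}
drop 7:e onto {4:e}
drop 8:e onto {7:e}
ground layer = {0:b, 2:e, 5:d}
drop-orders for the pieces not yet dropped (sum over which currently-grounded one goes next):
  1 to go: {5} 1  {6} 1  {8} 1
  2 to go: {1,6} 1  {3,6} 1  {5,6} 2  {5,8} 2  {6,8} 2  {7,8} 1
  3 to go: {1,3,6} 2  {1,5,6} 3  {1,6,8} 3  {3,5,6} 3  {3,6,8} 3  {4,7,8} 1  {5,6,8} 6  {5,7,8} 3  {6,7,8} 3
  4 to go: {0,1,3,6} 2  {1,3,5,6} 8  {1,3,6,8} 8  {1,5,6,8} 12  {1,6,7,8} 6  {2,4,7,8} 1  {3,5,6,8} 12  {3,6,7,8} 6  {4,5,7,8} 4  {4,6,7,8} 4  {5,6,7,8} 12
  5 to go: {0,1,3,5,6} 10  {0,1,3,6,8} 10  {1,3,5,6,8} 40  {1,3,6,7,8} 20  {1,4,6,7,8} 10  {1,5,6,7,8} 30  {2,4,5,7,8} 5  {2,4,6,7,8} 5  {3,4,6,7,8} 10  {3,5,6,7,8} 30  {4,5,6,7,8} 20
  6 to go: {0,1,3,5,6,8} 60  {0,1,3,6,7,8} 30  {1,2,4,6,7,8} 15  {1,3,4,6,7,8} 40  {1,3,5,6,7,8} 120  {1,4,5,6,7,8} 60  {2,3,4,6,7,8} 15  {2,4,5,6,7,8} 30  {3,4,5,6,7,8} 60
  7 to go: {0,1,3,4,6,7,8} 70  {0,1,3,5,6,7,8} 210  {1,2,3,4,6,7,8} 70  {1,2,4,5,6,7,8} 105  {1,3,4,5,6,7,8} 280  {2,3,4,5,6,7,8} 105
  if 0:b drops first: 560 orders
  if 2:e drops first: 560 orders
  if 5:d drops first: 140 orders
heap linearizations: 1260

1260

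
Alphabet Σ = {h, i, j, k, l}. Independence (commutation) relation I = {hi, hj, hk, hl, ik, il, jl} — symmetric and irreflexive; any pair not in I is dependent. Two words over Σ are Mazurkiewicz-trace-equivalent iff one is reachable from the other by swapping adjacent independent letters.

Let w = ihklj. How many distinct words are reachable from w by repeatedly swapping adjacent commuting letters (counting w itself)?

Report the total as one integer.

25

0(i) covers ∅
1(h) covers ∅
2(k) covers ∅
3(l) covers 2:k
4(j) covers 0:i, 2:k
floor of heap: 0:i, 1:h, 2:k
completions by unplaced set U, small U first (add the entries for U minus each lowest piece of U):
  |U|=1: {1}:1  {3}:1  {4}:1
  |U|=2: {0,4}:1  {1,3}:2  {1,4}:2  {3,4}:2
  |U|=3: {0,1,4}:3  {0,3,4}:3  {1,3,4}:6  {2,3,4}:2
  start at 0(i): 8
  start at 1(h): 5
  start at 2(k): 12
sum over floor = 25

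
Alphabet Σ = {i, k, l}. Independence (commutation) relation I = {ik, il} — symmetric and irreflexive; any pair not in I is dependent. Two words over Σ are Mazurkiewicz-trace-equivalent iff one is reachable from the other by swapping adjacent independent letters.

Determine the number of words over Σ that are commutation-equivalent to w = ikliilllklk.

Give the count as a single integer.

165

#0=i has no predecessor
#1=k has no predecessor
#2=l depends on [1:k]
#3=i depends on [0:i]
#4=i depends on [3:i]
#5=l depends on [2:l]
#6=l depends on [5:l]
#7=l depends on [6:l]
#8=k depends on [7:l]
#9=l depends on [8:k]
#10=k depends on [9:l]
sources: [0:i, 1:k]
N(rest) = Σ N(rest − s) over sources s of rest; N(one piece) = 1:
  size 1 → [4]=1  [10]=1
  size 2 → [3,4]=1  [4,10]=2  [9,10]=1
  size 3 → [0,3,4]=1  [3,4,10]=3  [4,9,10]=3  [8,9,10]=1
  size 4 → [0,3,4,10]=4  [3,4,9,10]=6  [4,8,9,10]=4  [7,8,9,10]=1
  size 5 → [0,3,4,9,10]=10  [3,4,8,9,10]=10  [4,7,8,9,10]=5  [6,7,8,9,10]=1
  size 6 → [0,3,4,8,9,10]=20  [3,4,7,8,9,10]=15  [4,6,7,8,9,10]=6  [5,6,7,8,9,10]=1
  size 7 → [0,3,4,7,8,9,10]=35  [2,5,6,7,8,9,10]=1  [3,4,6,7,8,9,10]=21  [4,5,6,7,8,9,10]=7
  size 8 → [0,3,4,6,7,8,9,10]=56  [1,2,5,6,7,8,9,10]=1  [2,4,5,6,7,8,9,10]=8  [3,4,5,6,7,8,9,10]=28
  size 9 → [0,3,4,5,6,7,8,9,10]=84  [1,2,4,5,6,7,8,9,10]=9  [2,3,4,5,6,7,8,9,10]=36
  first=0(i) contributes 45
  first=1(k) contributes 120
|[w]| = 165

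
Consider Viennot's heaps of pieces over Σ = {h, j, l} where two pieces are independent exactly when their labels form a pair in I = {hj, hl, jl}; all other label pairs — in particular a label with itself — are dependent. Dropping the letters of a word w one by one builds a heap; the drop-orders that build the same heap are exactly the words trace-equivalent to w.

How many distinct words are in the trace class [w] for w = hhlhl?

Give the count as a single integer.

10

#0=h has no predecessor
#1=h depends on [0:h]
#2=l has no predecessor
#3=h depends on [1:h]
#4=l depends on [2:l]
sources: [0:h, 2:l]
N(rest) = Σ N(rest − s) over sources s of rest; N(one piece) = 1:
  size 1 → [3]=1  [4]=1
  size 2 → [1,3]=1  [2,4]=1  [3,4]=2
  size 3 → [0,1,3]=1  [1,3,4]=3  [2,3,4]=3
  first=0(h) contributes 6
  first=2(l) contributes 4
|[w]| = 10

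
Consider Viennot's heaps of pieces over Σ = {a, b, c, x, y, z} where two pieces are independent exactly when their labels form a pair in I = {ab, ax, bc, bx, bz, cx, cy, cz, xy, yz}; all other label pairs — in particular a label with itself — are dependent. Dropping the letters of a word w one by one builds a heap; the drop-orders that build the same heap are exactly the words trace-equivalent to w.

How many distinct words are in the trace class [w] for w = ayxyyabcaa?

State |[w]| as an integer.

0(a) covers ∅
1(y) covers 0:a
2(x) covers ∅
3(y) covers 1:y
4(y) covers 3:y
5(a) covers 4:y
6(b) covers 4:y
7(c) covers 5:a
8(a) covers 7:c
9(a) covers 8:a
floor of heap: 0:a, 2:x
completions by unplaced set U, small U first (add the entries for U minus each lowest piece of U):
  |U|=1: {2}:1  {6}:1  {9}:1
  |U|=2: {2,6}:2  {2,9}:2  {6,9}:2  {8,9}:1
  |U|=3: {2,6,9}:6  {2,8,9}:3  {6,8,9}:3  {7,8,9}:1
  |U|=4: {2,6,8,9}:12  {2,7,8,9}:4  {5,7,8,9}:1  {6,7,8,9}:4
  |U|=5: {2,5,7,8,9}:5  {2,6,7,8,9}:20  {5,6,7,8,9}:5
  |U|=6: {2,5,6,7,8,9}:30  {4,5,6,7,8,9}:5
  |U|=7: {2,4,5,6,7,8,9}:35  {3,4,5,6,7,8,9}:5
  |U|=8: {1,3,4,5,6,7,8,9}:5  {2,3,4,5,6,7,8,9}:40
  start at 0(a): 45
  start at 2(x): 5
sum over floor = 50

50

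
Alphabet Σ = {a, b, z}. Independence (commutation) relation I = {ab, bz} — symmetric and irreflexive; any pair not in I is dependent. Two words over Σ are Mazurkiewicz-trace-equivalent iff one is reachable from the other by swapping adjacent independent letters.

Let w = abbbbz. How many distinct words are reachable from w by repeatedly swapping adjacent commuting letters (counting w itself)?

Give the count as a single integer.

drop 0:a onto floor
drop 1:b onto floor
drop 2:b onto {1:b}
drop 3:b onto {2:b}
drop 4:b onto {3:b}
drop 5:z onto {0:a}
ground layer = {0:a, 1:b}
drop-orders for the pieces not yet dropped (sum over which currently-grounded one goes next):
  1 to go: {4} 1  {5} 1
  2 to go: {0,5} 1  {3,4} 1  {4,5} 2
  3 to go: {0,4,5} 3  {2,3,4} 1  {3,4,5} 3
  4 to go: {0,3,4,5} 6  {1,2,3,4} 1  {2,3,4,5} 4
  if 0:a drops first: 5 orders
  if 1:b drops first: 10 orders
heap linearizations: 15

15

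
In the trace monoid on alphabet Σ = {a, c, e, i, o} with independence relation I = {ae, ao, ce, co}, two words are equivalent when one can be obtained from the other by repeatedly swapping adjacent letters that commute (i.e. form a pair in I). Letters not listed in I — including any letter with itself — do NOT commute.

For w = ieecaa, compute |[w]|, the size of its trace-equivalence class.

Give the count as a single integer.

drop 0:i onto floor
drop 1:e onto {0:i}
drop 2:e onto {1:e}
drop 3:c onto {0:i}
drop 4:a onto {3:c}
drop 5:a onto {4:a}
ground layer = {0:i}
drop-orders for the pieces not yet dropped (sum over which currently-grounded one goes next):
  1 to go: {2} 1  {5} 1
  2 to go: {1,2} 1  {2,5} 2  {4,5} 1
  3 to go: {1,2,5} 3  {2,4,5} 3  {3,4,5} 1
  4 to go: {1,2,4,5} 6  {2,3,4,5} 4
  if 0:i drops first: 10 orders

10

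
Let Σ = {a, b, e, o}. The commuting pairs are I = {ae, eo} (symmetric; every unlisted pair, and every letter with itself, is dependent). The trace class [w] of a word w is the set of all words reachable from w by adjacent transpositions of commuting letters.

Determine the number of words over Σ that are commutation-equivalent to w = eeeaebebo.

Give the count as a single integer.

5

#0=e has no predecessor
#1=e depends on [0:e]
#2=e depends on [1:e]
#3=a has no predecessor
#4=e depends on [2:e]
#5=b depends on [3:a, 4:e]
#6=e depends on [5:b]
#7=b depends on [6:e]
#8=o depends on [7:b]
sources: [0:e, 3:a]
N(rest) = Σ N(rest − s) over sources s of rest; N(one piece) = 1:
  size 1 → [8]=1
  size 2 → [7,8]=1
  size 3 → [6,7,8]=1
  size 4 → [5,6,7,8]=1
  size 5 → [3,5,6,7,8]=1  [4,5,6,7,8]=1
  size 6 → [2,4,5,6,7,8]=1  [3,4,5,6,7,8]=2
  size 7 → [1,2,4,5,6,7,8]=1  [2,3,4,5,6,7,8]=3
  first=0(e) contributes 4
  first=3(a) contributes 1
|[w]| = 5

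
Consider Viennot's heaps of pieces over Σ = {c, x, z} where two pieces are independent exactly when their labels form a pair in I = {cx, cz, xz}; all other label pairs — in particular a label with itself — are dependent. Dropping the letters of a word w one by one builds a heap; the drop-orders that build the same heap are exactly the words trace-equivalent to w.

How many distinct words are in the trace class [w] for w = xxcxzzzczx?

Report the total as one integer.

0(x) covers ∅
1(x) covers 0:x
2(c) covers ∅
3(x) covers 1:x
4(z) covers ∅
5(z) covers 4:z
6(z) covers 5:z
7(c) covers 2:c
8(z) covers 6:z
9(x) covers 3:x
floor of heap: 0:x, 2:c, 4:z
completions by unplaced set U, small U first (add the entries for U minus each lowest piece of U):
  |U|=1: {7}:1  {8}:1  {9}:1
  |U|=2: {2,7}:1  {3,9}:1  {6,8}:1  {7,8}:2  {7,9}:2  {8,9}:2
  |U|=3: {1,3,9}:1  {2,7,8}:3  {2,7,9}:3  {3,7,9}:3  {3,8,9}:3  {5,6,8}:1  {6,7,8}:3  {6,8,9}:3  {7,8,9}:6
  |U|=4: {0,1,3,9}:1  {1,3,7,9}:4  {1,3,8,9}:4  {2,3,7,9}:6  {2,6,7,8}:6  {2,7,8,9}:12  {3,6,8,9}:6  {3,7,8,9}:12  {4,5,6,8}:1  {5,6,7,8}:4  {5,6,8,9}:4  {6,7,8,9}:12
  |U|=5: {0,1,3,7,9}:5  {0,1,3,8,9}:5  {1,2,3,7,9}:10  {1,3,6,8,9}:10  {1,3,7,8,9}:20  {2,3,7,8,9}:30  {2,5,6,7,8}:10  {2,6,7,8,9}:30  {3,5,6,8,9}:10  {3,6,7,8,9}:30  {4,5,6,7,8}:5  {4,5,6,8,9}:5  {5,6,7,8,9}:20
  |U|=6: {0,1,2,3,7,9}:15  {0,1,3,6,8,9}:15  {0,1,3,7,8,9}:30  {1,2,3,7,8,9}:60  {1,3,5,6,8,9}:20  {1,3,6,7,8,9}:60  {2,3,6,7,8,9}:90  {2,4,5,6,7,8}:15  {2,5,6,7,8,9}:60  {3,4,5,6,8,9}:15  {3,5,6,7,8,9}:60  {4,5,6,7,8,9}:30
  |U|=7: {0,1,2,3,7,8,9}:105  {0,1,3,5,6,8,9}:35  {0,1,3,6,7,8,9}:105  {1,2,3,6,7,8,9}:210  {1,3,4,5,6,8,9}:35  {1,3,5,6,7,8,9}:140  {2,3,5,6,7,8,9}:210  {2,4,5,6,7,8,9}:105  {3,4,5,6,7,8,9}:105
  |U|=8: {0,1,2,3,6,7,8,9}:420  {0,1,3,4,5,6,8,9}:70  {0,1,3,5,6,7,8,9}:280  {1,2,3,5,6,7,8,9}:560  {1,3,4,5,6,7,8,9}:280  {2,3,4,5,6,7,8,9}:420
  start at 0(x): 1260
  start at 2(c): 630
  start at 4(z): 1260
sum over floor = 3150

3150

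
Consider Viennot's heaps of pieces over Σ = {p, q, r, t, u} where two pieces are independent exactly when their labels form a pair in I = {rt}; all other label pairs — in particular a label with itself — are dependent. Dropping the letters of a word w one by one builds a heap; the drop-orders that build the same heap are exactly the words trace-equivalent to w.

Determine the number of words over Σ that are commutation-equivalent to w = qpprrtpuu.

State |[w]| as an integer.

3

piece 0:q — minimal
piece 1:p rests on {0:q}
piece 2:p rests on {1:p}
piece 3:r rests on {2:p}
piece 4:r rests on {3:r}
piece 5:t rests on {2:p}
piece 6:p rests on {4:r, 5:t}
piece 7:u rests on {6:p}
piece 8:u rests on {7:u}
minimal pieces: {0:q}
ways to finish when only these pieces remain (= sum over removing one remaining piece with nothing left below it):
  1 left: {8}→1
  2 left: {7,8}→1
  3 left: {6,7,8}→1
  4 left: {4,6,7,8}→1  {5,6,7,8}→1
  5 left: {3,4,6,7,8}→1  {4,5,6,7,8}→2
  6 left: {3,4,5,6,7,8}→3
  7 left: {2,3,4,5,6,7,8}→3
  placing 0:q first → 3 extensions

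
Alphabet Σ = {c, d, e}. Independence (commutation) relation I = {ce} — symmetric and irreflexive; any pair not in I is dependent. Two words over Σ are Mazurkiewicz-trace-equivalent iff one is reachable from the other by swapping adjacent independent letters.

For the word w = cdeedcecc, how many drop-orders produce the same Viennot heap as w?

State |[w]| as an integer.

4

piece 0:c — minimal
piece 1:d rests on {0:c}
piece 2:e rests on {1:d}
piece 3:e rests on {2:e}
piece 4:d rests on {3:e}
piece 5:c rests on {4:d}
piece 6:e rests on {4:d}
piece 7:c rests on {5:c}
piece 8:c rests on {7:c}
minimal pieces: {0:c}
ways to finish when only these pieces remain (= sum over removing one remaining piece with nothing left below it):
  1 left: {6}→1  {8}→1
  2 left: {6,8}→2  {7,8}→1
  3 left: {5,7,8}→1  {6,7,8}→3
  4 left: {5,6,7,8}→4
  5 left: {4,5,6,7,8}→4
  6 left: {3,4,5,6,7,8}→4
  7 left: {2,3,4,5,6,7,8}→4
  placing 0:c first → 4 extensions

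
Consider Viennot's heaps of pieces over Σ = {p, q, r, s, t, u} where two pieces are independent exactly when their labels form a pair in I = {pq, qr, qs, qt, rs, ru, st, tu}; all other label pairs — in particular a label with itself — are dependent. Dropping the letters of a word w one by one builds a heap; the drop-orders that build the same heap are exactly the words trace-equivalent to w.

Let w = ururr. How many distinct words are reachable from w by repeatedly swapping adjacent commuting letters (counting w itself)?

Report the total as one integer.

10

0(u) covers ∅
1(r) covers ∅
2(u) covers 0:u
3(r) covers 1:r
4(r) covers 3:r
floor of heap: 0:u, 1:r
completions by unplaced set U, small U first (add the entries for U minus each lowest piece of U):
  |U|=1: {2}:1  {4}:1
  |U|=2: {0,2}:1  {2,4}:2  {3,4}:1
  |U|=3: {0,2,4}:3  {1,3,4}:1  {2,3,4}:3
  start at 0(u): 4
  start at 1(r): 6
sum over floor = 10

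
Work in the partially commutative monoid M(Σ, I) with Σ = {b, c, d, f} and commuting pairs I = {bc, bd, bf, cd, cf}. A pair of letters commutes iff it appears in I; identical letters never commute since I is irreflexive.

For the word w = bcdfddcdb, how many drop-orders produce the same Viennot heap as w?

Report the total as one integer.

0(b) covers ∅
1(c) covers ∅
2(d) covers ∅
3(f) covers 2:d
4(d) covers 3:f
5(d) covers 4:d
6(c) covers 1:c
7(d) covers 5:d
8(b) covers 0:b
floor of heap: 0:b, 1:c, 2:d
completions by unplaced set U, small U first (add the entries for U minus each lowest piece of U):
  |U|=1: {6}:1  {7}:1  {8}:1
  |U|=2: {0,8}:1  {1,6}:1  {5,7}:1  {6,7}:2  {6,8}:2  {7,8}:2
  |U|=3: {0,6,8}:3  {0,7,8}:3  {1,6,7}:3  {1,6,8}:3  {4,5,7}:1  {5,6,7}:3  {5,7,8}:3  {6,7,8}:6
  |U|=4: {0,1,6,8}:6  {0,5,7,8}:6  {0,6,7,8}:12  {1,5,6,7}:6  {1,6,7,8}:12  {3,4,5,7}:1  {4,5,6,7}:4  {4,5,7,8}:4  {5,6,7,8}:12
  |U|=5: {0,1,6,7,8}:30  {0,4,5,7,8}:10  {0,5,6,7,8}:30  {1,4,5,6,7}:10  {1,5,6,7,8}:30  {2,3,4,5,7}:1  {3,4,5,6,7}:5  {3,4,5,7,8}:5  {4,5,6,7,8}:20
  |U|=6: {0,1,5,6,7,8}:90  {0,3,4,5,7,8}:15  {0,4,5,6,7,8}:60  {1,3,4,5,6,7}:15  {1,4,5,6,7,8}:60  {2,3,4,5,6,7}:6  {2,3,4,5,7,8}:6  {3,4,5,6,7,8}:30
  |U|=7: {0,1,4,5,6,7,8}:210  {0,2,3,4,5,7,8}:21  {0,3,4,5,6,7,8}:105  {1,2,3,4,5,6,7}:21  {1,3,4,5,6,7,8}:105  {2,3,4,5,6,7,8}:42
  start at 0(b): 168
  start at 1(c): 168
  start at 2(d): 420
sum over floor = 756

756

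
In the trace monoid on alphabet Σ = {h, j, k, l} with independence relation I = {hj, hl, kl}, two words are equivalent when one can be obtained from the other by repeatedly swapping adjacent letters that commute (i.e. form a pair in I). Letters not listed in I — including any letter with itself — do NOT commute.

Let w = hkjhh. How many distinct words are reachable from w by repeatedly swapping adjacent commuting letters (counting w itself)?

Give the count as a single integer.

#0=h has no predecessor
#1=k depends on [0:h]
#2=j depends on [1:k]
#3=h depends on [1:k]
#4=h depends on [3:h]
sources: [0:h]
N(rest) = Σ N(rest − s) over sources s of rest; N(one piece) = 1:
  size 1 → [2]=1  [4]=1
  size 2 → [2,4]=2  [3,4]=1
  size 3 → [2,3,4]=3
  first=0(h) contributes 3

3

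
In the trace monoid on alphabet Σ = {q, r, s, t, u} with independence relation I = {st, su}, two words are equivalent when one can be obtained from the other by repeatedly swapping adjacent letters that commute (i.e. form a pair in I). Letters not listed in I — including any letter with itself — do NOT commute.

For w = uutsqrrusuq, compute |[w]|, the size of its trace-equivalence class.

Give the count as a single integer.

12

drop 0:u onto floor
drop 1:u onto {0:u}
drop 2:t onto {1:u}
drop 3:s onto floor
drop 4:q onto {2:t, 3:s}
drop 5:r onto {4:q}
drop 6:r onto {5:r}
drop 7:u onto {6:r}
drop 8:s onto {6:r}
drop 9:u onto {7:u}
drop 10:q onto {8:s, 9:u}
ground layer = {0:u, 3:s}
drop-orders for the pieces not yet dropped (sum over which currently-grounded one goes next):
  1 to go: {10} 1
  2 to go: {8,10} 1  {9,10} 1
  3 to go: {7,9,10} 1  {8,9,10} 2
  4 to go: {7,8,9,10} 3
  5 to go: {6,7,8,9,10} 3
  6 to go: {5,6,7,8,9,10} 3
  7 to go: {4,5,6,7,8,9,10} 3
  8 to go: {2,4,5,6,7,8,9,10} 3  {3,4,5,6,7,8,9,10} 3
  9 to go: {1,2,4,5,6,7,8,9,10} 3  {2,3,4,5,6,7,8,9,10} 6
  if 0:u drops first: 9 orders
  if 3:s drops first: 3 orders
heap linearizations: 12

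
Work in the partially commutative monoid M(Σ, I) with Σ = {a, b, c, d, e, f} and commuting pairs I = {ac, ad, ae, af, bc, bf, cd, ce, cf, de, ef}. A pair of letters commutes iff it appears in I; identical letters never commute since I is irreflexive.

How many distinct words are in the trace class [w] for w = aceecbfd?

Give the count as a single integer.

420

#0=a has no predecessor
#1=c has no predecessor
#2=e has no predecessor
#3=e depends on [2:e]
#4=c depends on [1:c]
#5=b depends on [0:a, 3:e]
#6=f has no predecessor
#7=d depends on [5:b, 6:f]
sources: [0:a, 1:c, 2:e, 6:f]
N(rest) = Σ N(rest − s) over sources s of rest; N(one piece) = 1:
  size 1 → [4]=1  [7]=1
  size 2 → [1,4]=1  [4,7]=2  [5,7]=1  [6,7]=1
  size 3 → [0,5,7]=1  [1,4,7]=3  [3,5,7]=1  [4,5,7]=3  [4,6,7]=3  [5,6,7]=2
  size 4 → [0,3,5,7]=2  [0,4,5,7]=4  [0,5,6,7]=3  [1,4,5,7]=6  [1,4,6,7]=6  [2,3,5,7]=1  [3,4,5,7]=4  [3,5,6,7]=3  [4,5,6,7]=8
  size 5 → [0,1,4,5,7]=10  [0,2,3,5,7]=3  [0,3,4,5,7]=10  [0,3,5,6,7]=8  [0,4,5,6,7]=15  [1,3,4,5,7]=10  [1,4,5,6,7]=20  [2,3,4,5,7]=5  [2,3,5,6,7]=4  [3,4,5,6,7]=15
  size 6 → [0,1,3,4,5,7]=30  [0,1,4,5,6,7]=45  [0,2,3,4,5,7]=18  [0,2,3,5,6,7]=15  [0,3,4,5,6,7]=48  [1,2,3,4,5,7]=15  [1,3,4,5,6,7]=45  [2,3,4,5,6,7]=24
  first=0(a) contributes 84
  first=1(c) contributes 105
  first=2(e) contributes 168
  first=6(f) contributes 63
|[w]| = 420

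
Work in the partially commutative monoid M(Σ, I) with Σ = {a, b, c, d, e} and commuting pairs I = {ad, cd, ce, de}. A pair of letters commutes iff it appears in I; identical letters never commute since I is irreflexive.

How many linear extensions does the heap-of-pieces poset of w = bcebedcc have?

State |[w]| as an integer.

piece 0:b — minimal
piece 1:c rests on {0:b}
piece 2:e rests on {0:b}
piece 3:b rests on {1:c, 2:e}
piece 4:e rests on {3:b}
piece 5:d rests on {3:b}
piece 6:c rests on {3:b}
piece 7:c rests on {6:c}
minimal pieces: {0:b}
ways to finish when only these pieces remain (= sum over removing one remaining piece with nothing left below it):
  1 left: {4}→1  {5}→1  {7}→1
  2 left: {4,5}→2  {4,7}→2  {5,7}→2  {6,7}→1
  3 left: {4,5,7}→6  {4,6,7}→3  {5,6,7}→3
  4 left: {4,5,6,7}→12
  5 left: {3,4,5,6,7}→12
  6 left: {1,3,4,5,6,7}→12  {2,3,4,5,6,7}→12
  placing 0:b first → 24 extensions

24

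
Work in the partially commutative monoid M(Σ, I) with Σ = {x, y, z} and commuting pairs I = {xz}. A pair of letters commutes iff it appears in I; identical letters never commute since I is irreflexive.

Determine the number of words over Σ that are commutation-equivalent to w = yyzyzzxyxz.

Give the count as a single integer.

6

0(y) covers ∅
1(y) covers 0:y
2(z) covers 1:y
3(y) covers 2:z
4(z) covers 3:y
5(z) covers 4:z
6(x) covers 3:y
7(y) covers 5:z, 6:x
8(x) covers 7:y
9(z) covers 7:y
floor of heap: 0:y
completions by unplaced set U, small U first (add the entries for U minus each lowest piece of U):
  |U|=1: {8}:1  {9}:1
  |U|=2: {8,9}:2
  |U|=3: {7,8,9}:2
  |U|=4: {5,7,8,9}:2  {6,7,8,9}:2
  |U|=5: {4,5,7,8,9}:2  {5,6,7,8,9}:4
  |U|=6: {4,5,6,7,8,9}:6
  |U|=7: {3,4,5,6,7,8,9}:6
  |U|=8: {2,3,4,5,6,7,8,9}:6
  start at 0(y): 6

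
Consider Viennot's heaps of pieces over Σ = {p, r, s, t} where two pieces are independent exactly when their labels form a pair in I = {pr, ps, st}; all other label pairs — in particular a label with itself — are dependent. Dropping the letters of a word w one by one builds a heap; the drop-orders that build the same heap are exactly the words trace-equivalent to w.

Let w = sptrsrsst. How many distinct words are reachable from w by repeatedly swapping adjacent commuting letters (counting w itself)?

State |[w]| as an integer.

9

piece 0:s — minimal
piece 1:p — minimal
piece 2:t rests on {1:p}
piece 3:r rests on {0:s, 2:t}
piece 4:s rests on {3:r}
piece 5:r rests on {4:s}
piece 6:s rests on {5:r}
piece 7:s rests on {6:s}
piece 8:t rests on {5:r}
minimal pieces: {0:s, 1:p}
ways to finish when only these pieces remain (= sum over removing one remaining piece with nothing left below it):
  1 left: {7}→1  {8}→1
  2 left: {6,7}→1  {7,8}→2
  3 left: {6,7,8}→3
  4 left: {5,6,7,8}→3
  5 left: {4,5,6,7,8}→3
  6 left: {3,4,5,6,7,8}→3
  7 left: {0,3,4,5,6,7,8}→3  {2,3,4,5,6,7,8}→3
  placing 0:s first → 3 extensions
  placing 1:p first → 6 extensions
total linear extensions = 9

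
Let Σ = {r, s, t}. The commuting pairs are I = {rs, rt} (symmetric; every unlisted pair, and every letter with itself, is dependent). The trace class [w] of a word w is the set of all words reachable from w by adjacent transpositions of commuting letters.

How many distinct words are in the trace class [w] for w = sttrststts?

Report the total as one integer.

10

drop 0:s onto floor
drop 1:t onto {0:s}
drop 2:t onto {1:t}
drop 3:r onto floor
drop 4:s onto {2:t}
drop 5:t onto {4:s}
drop 6:s onto {5:t}
drop 7:t onto {6:s}
drop 8:t onto {7:t}
drop 9:s onto {8:t}
ground layer = {0:s, 3:r}
drop-orders for the pieces not yet dropped (sum over which currently-grounded one goes next):
  1 to go: {3} 1  {9} 1
  2 to go: {3,9} 2  {8,9} 1
  3 to go: {3,8,9} 3  {7,8,9} 1
  4 to go: {3,7,8,9} 4  {6,7,8,9} 1
  5 to go: {3,6,7,8,9} 5  {5,6,7,8,9} 1
  6 to go: {3,5,6,7,8,9} 6  {4,5,6,7,8,9} 1
  7 to go: {2,4,5,6,7,8,9} 1  {3,4,5,6,7,8,9} 7
  8 to go: {1,2,4,5,6,7,8,9} 1  {2,3,4,5,6,7,8,9} 8
  if 0:s drops first: 9 orders
  if 3:r drops first: 1 orders
heap linearizations: 10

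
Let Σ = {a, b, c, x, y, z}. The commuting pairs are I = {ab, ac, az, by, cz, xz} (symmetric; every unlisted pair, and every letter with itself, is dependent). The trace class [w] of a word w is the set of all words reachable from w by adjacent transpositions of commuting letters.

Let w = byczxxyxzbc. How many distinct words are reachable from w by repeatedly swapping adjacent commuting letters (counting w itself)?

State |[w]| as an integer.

16

0(b) covers ∅
1(y) covers ∅
2(c) covers 0:b, 1:y
3(z) covers 0:b, 1:y
4(x) covers 2:c
5(x) covers 4:x
6(y) covers 3:z, 5:x
7(x) covers 6:y
8(z) covers 6:y
9(b) covers 7:x, 8:z
10(c) covers 9:b
floor of heap: 0:b, 1:y
completions by unplaced set U, small U first (add the entries for U minus each lowest piece of U):
  |U|=1: {10}:1
  |U|=2: {9,10}:1
  |U|=3: {7,9,10}:1  {8,9,10}:1
  |U|=4: {7,8,9,10}:2
  |U|=5: {6,7,8,9,10}:2
  |U|=6: {3,6,7,8,9,10}:2  {5,6,7,8,9,10}:2
  |U|=7: {3,5,6,7,8,9,10}:4  {4,5,6,7,8,9,10}:2
  |U|=8: {2,4,5,6,7,8,9,10}:2  {3,4,5,6,7,8,9,10}:6
  |U|=9: {2,3,4,5,6,7,8,9,10}:8
  start at 0(b): 8
  start at 1(y): 8
sum over floor = 16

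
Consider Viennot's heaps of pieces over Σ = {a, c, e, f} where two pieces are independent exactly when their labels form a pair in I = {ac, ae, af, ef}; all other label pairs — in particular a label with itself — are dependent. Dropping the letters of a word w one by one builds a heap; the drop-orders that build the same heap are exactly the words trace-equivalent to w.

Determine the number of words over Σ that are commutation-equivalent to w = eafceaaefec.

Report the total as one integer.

1320

drop 0:e onto floor
drop 1:a onto floor
drop 2:f onto floor
drop 3:c onto {0:e, 2:f}
drop 4:e onto {3:c}
drop 5:a onto {1:a}
drop 6:a onto {5:a}
drop 7:e onto {4:e}
drop 8:f onto {3:c}
drop 9:e onto {7:e}
drop 10:c onto {8:f, 9:e}
ground layer = {0:e, 1:a, 2:f}
drop-orders for the pieces not yet dropped (sum over which currently-grounded one goes next):
  1 to go: {6} 1  {10} 1
  2 to go: {5,6} 1  {6,10} 2  {8,10} 1  {9,10} 1
  3 to go: {1,5,6} 1  {5,6,10} 3  {6,8,10} 3  {6,9,10} 3  {7,9,10} 1  {8,9,10} 2
  4 to go: {1,5,6,10} 4  {4,7,9,10} 1  {5,6,8,10} 6  {5,6,9,10} 6  {6,7,9,10} 4  {6,8,9,10} 8  {7,8,9,10} 3
  5 to go: {1,5,6,8,10} 10  {1,5,6,9,10} 10  {4,6,7,9,10} 5  {4,7,8,9,10} 4  {5,6,7,9,10} 10  {5,6,8,9,10} 20  {6,7,8,9,10} 15
  6 to go: {1,5,6,7,9,10} 20  {1,5,6,8,9,10} 40  {3,4,7,8,9,10} 4  {4,5,6,7,9,10} 15  {4,6,7,8,9,10} 24  {5,6,7,8,9,10} 45
  7 to go: {0,3,4,7,8,9,10} 4  {1,4,5,6,7,9,10} 35  {1,5,6,7,8,9,10} 105  {2,3,4,7,8,9,10} 4  {3,4,6,7,8,9,10} 28  {4,5,6,7,8,9,10} 84
  8 to go: {0,2,3,4,7,8,9,10} 8  {0,3,4,6,7,8,9,10} 32  {1,4,5,6,7,8,9,10} 224  {2,3,4,6,7,8,9,10} 32  {3,4,5,6,7,8,9,10} 112
  9 to go: {0,2,3,4,6,7,8,9,10} 72  {0,3,4,5,6,7,8,9,10} 144  {1,3,4,5,6,7,8,9,10} 336  {2,3,4,5,6,7,8,9,10} 144
  if 0:e drops first: 480 orders
  if 1:a drops first: 360 orders
  if 2:f drops first: 480 orders
heap linearizations: 1320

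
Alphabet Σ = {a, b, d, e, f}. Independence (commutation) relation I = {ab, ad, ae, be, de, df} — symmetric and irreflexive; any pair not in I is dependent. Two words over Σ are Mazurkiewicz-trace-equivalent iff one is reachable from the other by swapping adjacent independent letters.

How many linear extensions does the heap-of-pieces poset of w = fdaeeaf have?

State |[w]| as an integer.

42

drop 0:f onto floor
drop 1:d onto floor
drop 2:a onto {0:f}
drop 3:e onto {0:f}
drop 4:e onto {3:e}
drop 5:a onto {2:a}
drop 6:f onto {4:e, 5:a}
ground layer = {0:f, 1:d}
drop-orders for the pieces not yet dropped (sum over which currently-grounded one goes next):
  1 to go: {1} 1  {6} 1
  2 to go: {1,6} 2  {4,6} 1  {5,6} 1
  3 to go: {1,4,6} 3  {1,5,6} 3  {2,5,6} 1  {3,4,6} 1  {4,5,6} 2
  4 to go: {1,2,5,6} 4  {1,3,4,6} 4  {1,4,5,6} 8  {2,4,5,6} 3  {3,4,5,6} 3
  5 to go: {1,2,4,5,6} 15  {1,3,4,5,6} 15  {2,3,4,5,6} 6
  if 0:f drops first: 36 orders
  if 1:d drops first: 6 orders
heap linearizations: 42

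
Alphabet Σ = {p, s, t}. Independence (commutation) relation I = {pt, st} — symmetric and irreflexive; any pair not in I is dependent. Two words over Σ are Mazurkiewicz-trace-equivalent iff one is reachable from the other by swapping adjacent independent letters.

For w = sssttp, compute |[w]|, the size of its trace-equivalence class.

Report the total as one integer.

piece 0:s — minimal
piece 1:s rests on {0:s}
piece 2:s rests on {1:s}
piece 3:t — minimal
piece 4:t rests on {3:t}
piece 5:p rests on {2:s}
minimal pieces: {0:s, 3:t}
ways to finish when only these pieces remain (= sum over removing one remaining piece with nothing left below it):
  1 left: {4}→1  {5}→1
  2 left: {2,5}→1  {3,4}→1  {4,5}→2
  3 left: {1,2,5}→1  {2,4,5}→3  {3,4,5}→3
  4 left: {0,1,2,5}→1  {1,2,4,5}→4  {2,3,4,5}→6
  placing 0:s first → 10 extensions
  placing 3:t first → 5 extensions
total linear extensions = 15

15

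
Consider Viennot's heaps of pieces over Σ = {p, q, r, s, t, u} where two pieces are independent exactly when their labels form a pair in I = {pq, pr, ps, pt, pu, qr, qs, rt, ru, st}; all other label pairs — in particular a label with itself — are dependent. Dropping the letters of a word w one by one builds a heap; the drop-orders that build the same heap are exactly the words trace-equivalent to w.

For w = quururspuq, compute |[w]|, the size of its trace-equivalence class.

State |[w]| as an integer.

150

0(q) covers ∅
1(u) covers 0:q
2(u) covers 1:u
3(r) covers ∅
4(u) covers 2:u
5(r) covers 3:r
6(s) covers 4:u, 5:r
7(p) covers ∅
8(u) covers 6:s
9(q) covers 8:u
floor of heap: 0:q, 3:r, 7:p
completions by unplaced set U, small U first (add the entries for U minus each lowest piece of U):
  |U|=1: {7}:1  {9}:1
  |U|=2: {7,9}:2  {8,9}:1
  |U|=3: {6,8,9}:1  {7,8,9}:3
  |U|=4: {4,6,8,9}:1  {5,6,8,9}:1  {6,7,8,9}:4
  |U|=5: {2,4,6,8,9}:1  {3,5,6,8,9}:1  {4,5,6,8,9}:2  {4,6,7,8,9}:5  {5,6,7,8,9}:5
  |U|=6: {1,2,4,6,8,9}:1  {2,4,5,6,8,9}:3  {2,4,6,7,8,9}:6  {3,4,5,6,8,9}:3  {3,5,6,7,8,9}:6  {4,5,6,7,8,9}:12
  |U|=7: {0,1,2,4,6,8,9}:1  {1,2,4,5,6,8,9}:4  {1,2,4,6,7,8,9}:7  {2,3,4,5,6,8,9}:6  {2,4,5,6,7,8,9}:21  {3,4,5,6,7,8,9}:21
  |U|=8: {0,1,2,4,5,6,8,9}:5  {0,1,2,4,6,7,8,9}:8  {1,2,3,4,5,6,8,9}:10  {1,2,4,5,6,7,8,9}:32  {2,3,4,5,6,7,8,9}:48
  start at 0(q): 90
  start at 3(r): 45
  start at 7(p): 15
sum over floor = 150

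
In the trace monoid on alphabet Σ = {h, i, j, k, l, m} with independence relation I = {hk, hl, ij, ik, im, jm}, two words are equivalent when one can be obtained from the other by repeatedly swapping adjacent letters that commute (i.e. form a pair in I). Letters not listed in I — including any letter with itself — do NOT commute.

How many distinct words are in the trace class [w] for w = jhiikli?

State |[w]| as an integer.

4

piece 0:j — minimal
piece 1:h rests on {0:j}
piece 2:i rests on {1:h}
piece 3:i rests on {2:i}
piece 4:k rests on {0:j}
piece 5:l rests on {3:i, 4:k}
piece 6:i rests on {5:l}
minimal pieces: {0:j}
ways to finish when only these pieces remain (= sum over removing one remaining piece with nothing left below it):
  1 left: {6}→1
  2 left: {5,6}→1
  3 left: {3,5,6}→1  {4,5,6}→1
  4 left: {2,3,5,6}→1  {3,4,5,6}→2
  5 left: {1,2,3,5,6}→1  {2,3,4,5,6}→3
  placing 0:j first → 4 extensions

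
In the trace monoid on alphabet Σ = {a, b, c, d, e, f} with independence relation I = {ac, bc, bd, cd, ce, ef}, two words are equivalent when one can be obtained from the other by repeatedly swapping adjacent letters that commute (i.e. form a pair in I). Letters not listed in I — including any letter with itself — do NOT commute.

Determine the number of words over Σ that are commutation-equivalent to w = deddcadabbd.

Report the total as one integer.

drop 0:d onto floor
drop 1:e onto {0:d}
drop 2:d onto {1:e}
drop 3:d onto {2:d}
drop 4:c onto floor
drop 5:a onto {3:d}
drop 6:d onto {5:a}
drop 7:a onto {6:d}
drop 8:b onto {7:a}
drop 9:b onto {8:b}
drop 10:d onto {7:a}
ground layer = {0:d, 4:c}
drop-orders for the pieces not yet dropped (sum over which currently-grounded one goes next):
  1 to go: {4} 1  {9} 1  {10} 1
  2 to go: {4,9} 2  {4,10} 2  {8,9} 1  {9,10} 2
  3 to go: {4,8,9} 3  {4,9,10} 6  {8,9,10} 3
  4 to go: {4,8,9,10} 12  {7,8,9,10} 3
  5 to go: {4,7,8,9,10} 15  {6,7,8,9,10} 3
  6 to go: {4,6,7,8,9,10} 18  {5,6,7,8,9,10} 3
  7 to go: {3,5,6,7,8,9,10} 3  {4,5,6,7,8,9,10} 21
  8 to go: {2,3,5,6,7,8,9,10} 3  {3,4,5,6,7,8,9,10} 24
  9 to go: {1,2,3,5,6,7,8,9,10} 3  {2,3,4,5,6,7,8,9,10} 27
  if 0:d drops first: 30 orders
  if 4:c drops first: 3 orders
heap linearizations: 33

33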